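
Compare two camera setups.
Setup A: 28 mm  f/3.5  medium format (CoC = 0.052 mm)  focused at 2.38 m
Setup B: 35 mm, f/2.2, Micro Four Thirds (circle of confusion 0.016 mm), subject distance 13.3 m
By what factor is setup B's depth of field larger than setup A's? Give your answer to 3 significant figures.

Setup A: H = 28²/(3.5×0.052) + 28 ≈ 4335.7 mm; DoF = Df − Dn = 5242.3 − 1539.5 ≈ 3702.8 mm.
Setup B: H = 35²/(2.2×0.016) + 35 ≈ 34836.1 mm; DoF = Df − Dn = 21492 − 9630 ≈ 11862 mm.
Ratio = 11862 / 3702.8 ≈ 3.20.

3.20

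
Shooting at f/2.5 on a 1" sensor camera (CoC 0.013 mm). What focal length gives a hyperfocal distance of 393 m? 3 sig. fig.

113 mm

From H = f²/(N·c) + f, with f ≪ H: f ≈ √(H·N·c) = √(393000 × 2.5 × 0.013) = √12772 ≈ 113.0 mm.
The +f correction barely moves this — solving exactly, f² + N·c·f − N·c·H = 0 ⇒ f = (−N·c + √((N·c)² + 4·N·c·H))/2 = (−0.0325 + √51090)/2 ≈ 113.00 mm, so f ≈ 113 mm.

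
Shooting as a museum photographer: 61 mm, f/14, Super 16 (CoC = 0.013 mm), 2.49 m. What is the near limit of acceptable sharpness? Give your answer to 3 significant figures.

2.23 m

Hyperfocal distance H = f²/(N·c) + f = 61²/(14 × 0.013) + 61 = 3721/0.182 + 61 ≈ 20506.1 mm ≈ 20.51 m.
Near limit Dn = s·(H − f)/(H + s − 2f) = 2490 × (20506.1 − 61) / (20506.1 + 2490 − 2 × 61) = 2490 × 20445.1 / 22874.1 ≈ 2225.6 mm ≈ 2.23 m.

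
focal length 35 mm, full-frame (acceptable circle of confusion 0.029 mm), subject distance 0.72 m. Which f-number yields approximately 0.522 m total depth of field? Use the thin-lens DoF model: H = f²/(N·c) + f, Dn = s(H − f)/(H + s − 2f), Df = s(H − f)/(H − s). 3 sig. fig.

Write h = H − f = f²/(N·c). The thin-lens limits are Dn = s·h/(h + (s−f)) and Df = s·h/(h − (s−f)), so DoF = Df − Dn = 2·s·(s−f)·h / (h² − (s−f)²).
That is a quadratic in h: DoF·h² − 2·s·(s−f)·h − DoF·(s−f)² = 0 ⇒ h = (s−f)·(s + √(s² + DoF²)) / DoF = 685 × (720 + √(720² + 522²)) / 522 = 685 × (720 + 889.317) / 522 ≈ 2111.8 mm.
Then N = f²/(c·h) = 35² / (0.029 × 2111.8) = 1225 / 61.243 ≈ 20.

f/20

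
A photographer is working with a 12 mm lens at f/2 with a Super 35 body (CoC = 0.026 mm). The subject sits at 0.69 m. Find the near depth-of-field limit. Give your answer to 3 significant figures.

0.554 m

Hyperfocal distance H = f²/(N·c) + f = 12²/(2 × 0.026) + 12 = 144/0.052 + 12 ≈ 2781.2 mm ≈ 2.781 m.
Near limit Dn = s·(H − f)/(H + s − 2f) = 690 × (2781.2 − 12) / (2781.2 + 690 − 2 × 12) = 690 × 2769.2 / 3447.2 ≈ 554.29 mm ≈ 0.554 m.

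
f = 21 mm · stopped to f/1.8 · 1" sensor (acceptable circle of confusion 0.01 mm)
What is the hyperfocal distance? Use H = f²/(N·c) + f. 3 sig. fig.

Hyperfocal distance H = f²/(N·c) + f = 21²/(1.8 × 0.01) + 21 = 441/0.018 + 21 ≈ 24521.0 mm ≈ 24.5 m.

24.5 m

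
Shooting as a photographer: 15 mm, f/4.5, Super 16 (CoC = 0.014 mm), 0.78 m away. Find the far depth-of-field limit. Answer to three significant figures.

Hyperfocal distance H = f²/(N·c) + f = 15²/(4.5 × 0.014) + 15 = 225/0.063 + 15 ≈ 3586.4 mm ≈ 3.586 m.
Far limit Df = s·(H − f)/(H − s) = 780 × (3586.4 − 15) / (3586.4 − 780) = 780 × 3571.4 / 2806.4 ≈ 992.62 mm ≈ 0.993 m.

0.993 m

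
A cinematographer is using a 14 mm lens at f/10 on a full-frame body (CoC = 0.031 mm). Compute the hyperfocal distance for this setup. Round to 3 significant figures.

Hyperfocal distance H = f²/(N·c) + f = 14²/(10 × 0.031) + 14 = 196/0.31 + 14 ≈ 646.3 mm ≈ 0.646 m.

0.646 m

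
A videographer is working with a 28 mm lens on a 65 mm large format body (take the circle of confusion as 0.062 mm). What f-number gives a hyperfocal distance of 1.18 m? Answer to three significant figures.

Rearrange H = f²/(N·c) + f for N: N = f² / ((H − f)·c).
N = 28² / ((1180 − 28) × 0.062) = 784 / 71.42 ≈ 11.

f/11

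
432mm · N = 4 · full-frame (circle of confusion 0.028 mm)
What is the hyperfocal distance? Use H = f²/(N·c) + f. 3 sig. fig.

Hyperfocal distance H = f²/(N·c) + f = 432²/(4 × 0.028) + 432 = 186624/0.112 + 432 ≈ 1666717.7 mm ≈ 1670 m.

1670 m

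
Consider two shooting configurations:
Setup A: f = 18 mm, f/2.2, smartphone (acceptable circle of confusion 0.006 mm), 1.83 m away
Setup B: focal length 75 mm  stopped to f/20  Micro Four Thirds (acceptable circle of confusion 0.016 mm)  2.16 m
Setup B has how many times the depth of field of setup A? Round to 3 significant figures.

1.91

Setup A: H = 18²/(2.2×0.006) + 18 ≈ 24563.5 mm; DoF = Df − Dn = 1975.86 − 1704.19 ≈ 271.67 mm.
Setup B: H = 75²/(20×0.016) + 75 ≈ 17653.1 mm; DoF = Df − Dn = 2450.68 − 1930.96 ≈ 519.72 mm.
Ratio = 519.72 / 271.67 ≈ 1.91.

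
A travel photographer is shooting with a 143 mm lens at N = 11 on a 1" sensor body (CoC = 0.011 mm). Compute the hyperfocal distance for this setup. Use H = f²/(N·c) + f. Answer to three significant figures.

Hyperfocal distance H = f²/(N·c) + f = 143²/(11 × 0.011) + 143 = 20449/0.121 + 143 ≈ 169143.0 mm ≈ 169 m.

169 m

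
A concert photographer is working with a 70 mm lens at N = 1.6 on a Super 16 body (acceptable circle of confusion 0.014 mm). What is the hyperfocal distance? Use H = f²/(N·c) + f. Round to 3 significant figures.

219 m

Hyperfocal distance H = f²/(N·c) + f = 70²/(1.6 × 0.014) + 70 = 4900/0.0224 + 70 ≈ 218820.0 mm ≈ 219 m.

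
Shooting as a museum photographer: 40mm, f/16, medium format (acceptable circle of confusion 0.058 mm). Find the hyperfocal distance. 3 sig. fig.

1.76 m

Hyperfocal distance H = f²/(N·c) + f = 40²/(16 × 0.058) + 40 = 1600/0.928 + 40 ≈ 1764.1 mm ≈ 1.76 m.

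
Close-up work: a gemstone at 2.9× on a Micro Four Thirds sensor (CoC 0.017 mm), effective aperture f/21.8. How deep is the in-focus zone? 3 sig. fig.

0.0881 mm

At magnification m, DoF ≈ 2·N_eff·c/m² = 2 × 21.8 × 0.017 / 2.9² = 0.7412 / 8.41 ≈ 0.0881 mm.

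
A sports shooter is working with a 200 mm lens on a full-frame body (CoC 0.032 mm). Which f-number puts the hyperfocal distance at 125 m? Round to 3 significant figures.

Rearrange H = f²/(N·c) + f for N: N = f² / ((H − f)·c).
N = 200² / ((125000 − 200) × 0.032) = 40000 / 3994 ≈ 10.

f/10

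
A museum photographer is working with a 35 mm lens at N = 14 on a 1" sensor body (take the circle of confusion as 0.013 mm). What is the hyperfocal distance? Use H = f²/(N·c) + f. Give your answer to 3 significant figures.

6.77 m

Hyperfocal distance H = f²/(N·c) + f = 35²/(14 × 0.013) + 35 = 1225/0.182 + 35 ≈ 6765.8 mm ≈ 6.77 m.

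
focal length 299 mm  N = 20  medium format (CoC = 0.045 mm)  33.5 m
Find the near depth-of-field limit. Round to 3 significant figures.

Hyperfocal distance H = f²/(N·c) + f = 299²/(20 × 0.045) + 299 = 89401/0.9 + 299 ≈ 99633.4 mm ≈ 99.63 m.
Near limit Dn = s·(H − f)/(H + s − 2f) = 33500 × (99633.4 − 299) / (99633.4 + 33500 − 2 × 299) = 33500 × 99334.4 / 132535.4 ≈ 25108 mm ≈ 25.1 m.

25.1 m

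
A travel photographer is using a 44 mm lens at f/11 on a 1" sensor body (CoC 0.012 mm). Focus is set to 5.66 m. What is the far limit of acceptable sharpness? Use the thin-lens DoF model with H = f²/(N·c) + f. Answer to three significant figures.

9.17 m

Hyperfocal distance H = f²/(N·c) + f = 44²/(11 × 0.012) + 44 = 1936/0.132 + 44 ≈ 14710.7 mm ≈ 14.71 m.
Far limit Df = s·(H − f)/(H − s) = 5660 × (14710.7 − 44) / (14710.7 − 5660) = 5660 × 14666.7 / 9050.7 ≈ 9172.1 mm ≈ 9.17 m.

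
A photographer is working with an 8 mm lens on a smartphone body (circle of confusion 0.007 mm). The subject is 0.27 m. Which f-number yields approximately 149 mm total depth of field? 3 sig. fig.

Write h = H − f = f²/(N·c). The thin-lens limits are Dn = s·h/(h + (s−f)) and Df = s·h/(h − (s−f)), so DoF = Df − Dn = 2·s·(s−f)·h / (h² − (s−f)²).
That is a quadratic in h: DoF·h² − 2·s·(s−f)·h − DoF·(s−f)² = 0 ⇒ h = (s−f)·(s + √(s² + DoF²)) / DoF = 262 × (270 + √(270² + 149²)) / 149 = 262 × (270 + 308.385) / 149 ≈ 1017.0 mm.
Then N = f²/(c·h) = 8² / (0.007 × 1017.0) = 64 / 7.1192 ≈ 8.99.

f/8.99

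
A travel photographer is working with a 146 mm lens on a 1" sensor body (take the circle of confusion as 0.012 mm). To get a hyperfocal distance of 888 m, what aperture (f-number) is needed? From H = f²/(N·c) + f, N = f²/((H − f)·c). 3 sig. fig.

Rearrange H = f²/(N·c) + f for N: N = f² / ((H − f)·c).
N = 146² / ((888000 − 146) × 0.012) = 21316 / 10654 ≈ 2.00.

f/2.00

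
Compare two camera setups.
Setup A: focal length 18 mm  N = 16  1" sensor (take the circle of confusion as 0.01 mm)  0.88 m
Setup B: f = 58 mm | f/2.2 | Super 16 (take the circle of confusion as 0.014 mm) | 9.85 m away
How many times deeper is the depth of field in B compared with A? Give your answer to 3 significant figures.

1.95

Setup A: H = 18²/(16×0.01) + 18 ≈ 2043.0 mm; DoF = Df − Dn = 1532.24 − 617.25 ≈ 914.99 mm.
Setup B: H = 58²/(2.2×0.014) + 58 ≈ 109278.8 mm; DoF = Df − Dn = 10820.1 − 9039.6 ≈ 1780.5 mm.
Ratio = 1780.5 / 914.99 ≈ 1.95.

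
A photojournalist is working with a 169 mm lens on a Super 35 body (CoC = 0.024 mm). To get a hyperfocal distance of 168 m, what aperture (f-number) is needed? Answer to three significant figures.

f/7.09

Rearrange H = f²/(N·c) + f for N: N = f² / ((H − f)·c).
N = 169² / ((168000 − 169) × 0.024) = 28561 / 4028 ≈ 7.09.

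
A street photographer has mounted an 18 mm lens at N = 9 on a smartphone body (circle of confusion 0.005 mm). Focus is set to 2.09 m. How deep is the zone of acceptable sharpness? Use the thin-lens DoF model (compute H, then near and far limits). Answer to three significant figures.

1.31 m

Hyperfocal distance H = f²/(N·c) + f = 18²/(9 × 0.005) + 18 = 324/0.045 + 18 ≈ 7218.0 mm ≈ 7.218 m.
Near limit Dn = s·(H − f)/(H + s − 2f) = 2090 × (7218.0 − 18) / (7218.0 + 2090 − 2 × 18) = 2090 × 7200.0 / 9272.0 ≈ 1623.0 mm.
Far limit Df = s·(H − f)/(H − s) = 2090 × (7218.0 − 18) / (7218.0 − 2090) = 2090 × 7200.0 / 5128.0 ≈ 2934.5 mm.
Depth of field = Df − Dn = 2934.5 − 1623.0 ≈ 1311.5 mm ≈ 1.31 m.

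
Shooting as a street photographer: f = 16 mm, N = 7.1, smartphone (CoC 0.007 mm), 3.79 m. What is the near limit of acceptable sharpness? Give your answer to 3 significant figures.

2.19 m

Hyperfocal distance H = f²/(N·c) + f = 16²/(7.1 × 0.007) + 16 = 256/0.0497 + 16 ≈ 5166.9 mm ≈ 5.167 m.
Near limit Dn = s·(H − f)/(H + s − 2f) = 3790 × (5166.9 − 16) / (5166.9 + 3790 − 2 × 16) = 3790 × 5150.9 / 8924.9 ≈ 2187.4 mm ≈ 2.19 m.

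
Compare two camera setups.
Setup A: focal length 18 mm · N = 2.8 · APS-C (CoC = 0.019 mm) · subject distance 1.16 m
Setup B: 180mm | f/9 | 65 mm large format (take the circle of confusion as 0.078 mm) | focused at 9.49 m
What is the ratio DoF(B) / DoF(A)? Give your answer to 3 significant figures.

8.85

Setup A: H = 18²/(2.8×0.019) + 18 ≈ 6108.2 mm; DoF = Df − Dn = 1427.72 − 976.83 ≈ 450.89 mm.
Setup B: H = 180²/(9×0.078) + 180 ≈ 46333.8 mm; DoF = Df − Dn = 11888.0 − 7897.0 ≈ 3991.0 mm.
Ratio = 3991.0 / 450.89 ≈ 8.85.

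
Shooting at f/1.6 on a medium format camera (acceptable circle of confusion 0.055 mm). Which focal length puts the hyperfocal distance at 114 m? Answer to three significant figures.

100 mm

From H = f²/(N·c) + f, with f ≪ H: f ≈ √(H·N·c) = √(114000 × 1.6 × 0.055) = √10032 ≈ 100.2 mm.
The +f correction barely moves this — solving exactly, f² + N·c·f − N·c·H = 0 ⇒ f = (−N·c + √((N·c)² + 4·N·c·H))/2 = (−0.088 + √40128)/2 ≈ 100.12 mm, so f ≈ 100 mm.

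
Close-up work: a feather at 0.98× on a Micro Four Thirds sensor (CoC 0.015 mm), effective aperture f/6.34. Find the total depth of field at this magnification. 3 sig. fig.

At magnification m, DoF ≈ 2·N_eff·c/m² = 2 × 6.34 × 0.015 / 0.98² = 0.1902 / 0.9604 ≈ 0.198 mm.

0.198 mm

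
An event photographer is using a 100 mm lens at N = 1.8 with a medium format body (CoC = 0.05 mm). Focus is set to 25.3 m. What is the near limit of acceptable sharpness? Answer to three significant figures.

20.6 m

Hyperfocal distance H = f²/(N·c) + f = 100²/(1.8 × 0.05) + 100 = 10000/0.09 + 100 ≈ 111211.1 mm ≈ 111.2 m.
Near limit Dn = s·(H − f)/(H + s − 2f) = 25300 × (111211.1 − 100) / (111211.1 + 25300 − 2 × 100) = 25300 × 111111.1 / 136311.1 ≈ 20623 mm ≈ 20.6 m.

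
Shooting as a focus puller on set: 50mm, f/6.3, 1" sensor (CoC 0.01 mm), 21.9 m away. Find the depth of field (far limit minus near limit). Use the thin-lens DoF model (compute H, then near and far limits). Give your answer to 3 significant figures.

Hyperfocal distance H = f²/(N·c) + f = 50²/(6.3 × 0.01) + 50 = 2500/0.063 + 50 ≈ 39732.5 mm ≈ 39.73 m.
Near limit Dn = s·(H − f)/(H + s − 2f) = 21900 × (39732.5 − 50) / (39732.5 + 21900 − 2 × 50) = 21900 × 39682.5 / 61532.5 ≈ 14123 mm.
Far limit Df = s·(H − f)/(H − s) = 21900 × (39732.5 − 50) / (39732.5 − 21900) = 21900 × 39682.5 / 17832.5 ≈ 48734 mm.
Depth of field = Df − Dn = 48734 − 14123 ≈ 34611 mm ≈ 34.6 m.

34.6 m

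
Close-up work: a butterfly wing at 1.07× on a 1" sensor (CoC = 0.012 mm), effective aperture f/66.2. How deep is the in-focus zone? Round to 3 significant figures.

At magnification m, DoF ≈ 2·N_eff·c/m² = 2 × 66.2 × 0.012 / 1.07² = 1.589 / 1.145 ≈ 1.39 mm.

1.39 mm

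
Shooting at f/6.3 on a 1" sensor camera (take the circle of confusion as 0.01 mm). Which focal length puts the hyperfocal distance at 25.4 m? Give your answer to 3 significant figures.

40.0 mm

From H = f²/(N·c) + f, with f ≪ H: f ≈ √(H·N·c) = √(25400 × 6.3 × 0.01) = √1600.2 ≈ 40.00 mm.
The +f correction barely moves this — solving exactly, f² + N·c·f − N·c·H = 0 ⇒ f = (−N·c + √((N·c)² + 4·N·c·H))/2 = (−0.063 + √6400.8)/2 ≈ 39.971 mm, so f ≈ 40.0 mm.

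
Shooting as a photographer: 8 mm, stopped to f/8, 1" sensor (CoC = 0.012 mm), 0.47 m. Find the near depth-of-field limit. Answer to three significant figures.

Hyperfocal distance H = f²/(N·c) + f = 8²/(8 × 0.012) + 8 = 64/0.096 + 8 ≈ 674.7 mm ≈ 0.675 m.
Near limit Dn = s·(H − f)/(H + s − 2f) = 470 × (674.7 − 8) / (674.7 + 470 − 2 × 8) = 470 × 666.7 / 1128.7 ≈ 277.61 mm.

278 mm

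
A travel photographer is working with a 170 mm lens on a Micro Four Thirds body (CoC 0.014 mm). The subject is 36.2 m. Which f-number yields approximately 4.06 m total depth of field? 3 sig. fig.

Write h = H − f = f²/(N·c). The thin-lens limits are Dn = s·h/(h + (s−f)) and Df = s·h/(h − (s−f)), so DoF = Df − Dn = 2·s·(s−f)·h / (h² − (s−f)²).
That is a quadratic in h: DoF·h² − 2·s·(s−f)·h − DoF·(s−f)² = 0 ⇒ h = (s−f)·(s + √(s² + DoF²)) / DoF = 36030 × (36200 + √(36200² + 4060²)) / 4060 = 36030 × (36200 + 36427.0) / 4060 ≈ 644520 mm.
Then N = f²/(c·h) = 170² / (0.014 × 644520) = 28900 / 9023.3 ≈ 3.20.

f/3.20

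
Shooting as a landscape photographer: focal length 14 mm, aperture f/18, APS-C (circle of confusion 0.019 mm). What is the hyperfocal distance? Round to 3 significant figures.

Hyperfocal distance H = f²/(N·c) + f = 14²/(18 × 0.019) + 14 = 196/0.342 + 14 ≈ 587.1 mm ≈ 0.587 m.

0.587 m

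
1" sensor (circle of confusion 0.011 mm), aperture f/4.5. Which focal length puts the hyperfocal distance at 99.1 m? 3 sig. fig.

From H = f²/(N·c) + f, with f ≪ H: f ≈ √(H·N·c) = √(99100 × 4.5 × 0.011) = √4905.4 ≈ 70.04 mm.
The +f correction barely moves this — solving exactly, f² + N·c·f − N·c·H = 0 ⇒ f = (−N·c + √((N·c)² + 4·N·c·H))/2 = (−0.0495 + √19622)/2 ≈ 70.014 mm, so f ≈ 70.0 mm.

70.0 mm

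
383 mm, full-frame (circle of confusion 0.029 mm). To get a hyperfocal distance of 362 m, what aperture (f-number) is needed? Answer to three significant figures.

f/14

Rearrange H = f²/(N·c) + f for N: N = f² / ((H − f)·c).
N = 383² / ((362000 − 383) × 0.029) = 146689 / 10487 ≈ 14.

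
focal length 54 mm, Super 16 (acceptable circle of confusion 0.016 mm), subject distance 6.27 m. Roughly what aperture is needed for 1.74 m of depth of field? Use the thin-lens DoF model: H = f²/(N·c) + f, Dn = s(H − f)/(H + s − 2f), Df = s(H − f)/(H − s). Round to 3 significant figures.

f/3.99

Write h = H − f = f²/(N·c). The thin-lens limits are Dn = s·h/(h + (s−f)) and Df = s·h/(h − (s−f)), so DoF = Df − Dn = 2·s·(s−f)·h / (h² − (s−f)²).
That is a quadratic in h: DoF·h² − 2·s·(s−f)·h − DoF·(s−f)² = 0 ⇒ h = (s−f)·(s + √(s² + DoF²)) / DoF = 6216 × (6270 + √(6270² + 1740²)) / 1740 = 6216 × (6270 + 6506.96) / 1740 ≈ 45645 mm.
Then N = f²/(c·h) = 54² / (0.016 × 45645) = 2916 / 730.31 ≈ 3.99.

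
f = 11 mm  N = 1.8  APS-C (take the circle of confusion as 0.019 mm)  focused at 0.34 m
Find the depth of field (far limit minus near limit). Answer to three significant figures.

Hyperfocal distance H = f²/(N·c) + f = 11²/(1.8 × 0.019) + 11 = 121/0.0342 + 11 ≈ 3549.0 mm ≈ 3.549 m.
Near limit Dn = s·(H − f)/(H + s − 2f) = 340 × (3549.0 − 11) / (3549.0 + 340 − 2 × 11) = 340 × 3538.0 / 3867.0 ≈ 311.073 mm.
Far limit Df = s·(H − f)/(H − s) = 340 × (3549.0 − 11) / (3549.0 − 340) = 340 × 3538.0 / 3209.0 ≈ 374.858 mm.
Depth of field = Df − Dn = 374.858 − 311.073 ≈ 63.785 mm.

63.8 mm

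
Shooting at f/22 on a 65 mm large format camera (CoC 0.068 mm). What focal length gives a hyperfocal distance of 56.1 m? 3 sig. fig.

289 mm

From H = f²/(N·c) + f, with f ≪ H: f ≈ √(H·N·c) = √(56100 × 22 × 0.068) = √83926 ≈ 289.7 mm.
Exact: f² + N·c·f − N·c·H = 0 ⇒ f = (−N·c + √((N·c)² + 4·N·c·H))/2 = (−1.496 + √335705)/2 ≈ 288.95 mm ≈ 289 mm.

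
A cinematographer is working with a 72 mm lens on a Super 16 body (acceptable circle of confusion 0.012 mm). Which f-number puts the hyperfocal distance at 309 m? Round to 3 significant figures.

Rearrange H = f²/(N·c) + f for N: N = f² / ((H − f)·c).
N = 72² / ((309000 − 72) × 0.012) = 5184 / 3707 ≈ 1.40.

f/1.40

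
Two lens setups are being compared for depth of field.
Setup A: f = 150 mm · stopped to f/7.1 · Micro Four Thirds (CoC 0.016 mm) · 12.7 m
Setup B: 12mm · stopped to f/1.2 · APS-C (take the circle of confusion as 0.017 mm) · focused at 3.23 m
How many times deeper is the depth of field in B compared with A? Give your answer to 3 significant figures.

Setup A: H = 150²/(7.1×0.016) + 150 ≈ 198213.4 mm; DoF = Df − Dn = 13559.2 − 11943.2 ≈ 1616.0 mm.
Setup B: H = 12²/(1.2×0.017) + 12 ≈ 7070.8 mm; DoF = Df − Dn = 5936.2 − 2218.6 ≈ 3717.6 mm.
Ratio = 3717.6 / 1616.0 ≈ 2.30.

2.30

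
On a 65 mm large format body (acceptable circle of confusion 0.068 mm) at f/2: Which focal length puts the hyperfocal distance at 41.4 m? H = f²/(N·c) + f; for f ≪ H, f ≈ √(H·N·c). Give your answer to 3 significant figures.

From H = f²/(N·c) + f, with f ≪ H: f ≈ √(H·N·c) = √(41400 × 2 × 0.068) = √5630.4 ≈ 75.04 mm.
The +f correction barely moves this — solving exactly, f² + N·c·f − N·c·H = 0 ⇒ f = (−N·c + √((N·c)² + 4·N·c·H))/2 = (−0.136 + √22522)/2 ≈ 74.968 mm, so f ≈ 75.0 mm.

75.0 mm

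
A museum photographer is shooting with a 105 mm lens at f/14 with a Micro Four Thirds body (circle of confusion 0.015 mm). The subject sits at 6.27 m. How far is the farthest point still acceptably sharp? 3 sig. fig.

7.10 m

Hyperfocal distance H = f²/(N·c) + f = 105²/(14 × 0.015) + 105 = 11025/0.21 + 105 ≈ 52605.0 mm ≈ 52.60 m.
Far limit Df = s·(H − f)/(H − s) = 6270 × (52605.0 − 105) / (52605.0 − 6270) = 6270 × 52500.0 / 46335.0 ≈ 7104.2 mm ≈ 7.10 m.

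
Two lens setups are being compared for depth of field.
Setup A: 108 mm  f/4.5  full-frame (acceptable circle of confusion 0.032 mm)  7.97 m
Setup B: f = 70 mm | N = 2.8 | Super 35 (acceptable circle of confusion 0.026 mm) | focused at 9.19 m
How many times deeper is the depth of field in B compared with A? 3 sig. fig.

1.62

Setup A: H = 108²/(4.5×0.032) + 108 ≈ 81108.0 mm; DoF = Df − Dn = 8826.7 − 7264.9 ≈ 1561.8 mm.
Setup B: H = 70²/(2.8×0.026) + 70 ≈ 67377.7 mm; DoF = Df − Dn = 10630.4 − 8093.4 ≈ 2537.0 mm.
Ratio = 2537.0 / 1561.8 ≈ 1.62.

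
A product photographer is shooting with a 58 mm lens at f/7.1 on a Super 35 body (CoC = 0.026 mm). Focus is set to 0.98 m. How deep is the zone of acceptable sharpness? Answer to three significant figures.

Hyperfocal distance H = f²/(N·c) + f = 58²/(7.1 × 0.026) + 58 = 3364/0.1846 + 58 ≈ 18281.2 mm ≈ 18.28 m.
Near limit Dn = s·(H − f)/(H + s − 2f) = 980 × (18281.2 − 58) / (18281.2 + 980 − 2 × 58) = 980 × 18223.2 / 19145.2 ≈ 932.805 mm.
Far limit Df = s·(H − f)/(H − s) = 980 × (18281.2 − 58) / (18281.2 − 980) = 980 × 18223.2 / 17301.2 ≈ 1032.225 mm.
Depth of field = Df − Dn = 1032.225 − 932.805 ≈ 99.420 mm.

99.4 mm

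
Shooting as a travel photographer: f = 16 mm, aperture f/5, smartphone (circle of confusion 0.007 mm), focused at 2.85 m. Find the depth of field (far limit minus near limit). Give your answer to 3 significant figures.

Hyperfocal distance H = f²/(N·c) + f = 16²/(5 × 0.007) + 16 = 256/0.035 + 16 ≈ 7330.3 mm ≈ 7.330 m.
Near limit Dn = s·(H − f)/(H + s − 2f) = 2850 × (7330.3 − 16) / (7330.3 + 2850 − 2 × 16) = 2850 × 7314.3 / 10148.3 ≈ 2054.1 mm.
Far limit Df = s·(H − f)/(H − s) = 2850 × (7330.3 − 16) / (7330.3 − 2850) = 2850 × 7314.3 / 4480.3 ≈ 4652.8 mm.
Depth of field = Df − Dn = 4652.8 − 2054.1 ≈ 2598.7 mm ≈ 2.60 m.

2.60 m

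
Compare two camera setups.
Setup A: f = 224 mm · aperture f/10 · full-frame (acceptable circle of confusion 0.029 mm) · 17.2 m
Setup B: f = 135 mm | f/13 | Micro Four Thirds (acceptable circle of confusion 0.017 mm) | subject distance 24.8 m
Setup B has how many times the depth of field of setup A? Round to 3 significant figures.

4.78

Setup A: H = 224²/(10×0.029) + 224 ≈ 173244.7 mm; DoF = Df − Dn = 19071.2 − 15663.2 ≈ 3408.0 mm.
Setup B: H = 135²/(13×0.017) + 135 ≈ 82601.1 mm; DoF = Df − Dn = 35383 − 19090 ≈ 16293 mm.
Ratio = 16293 / 3408.0 ≈ 4.78.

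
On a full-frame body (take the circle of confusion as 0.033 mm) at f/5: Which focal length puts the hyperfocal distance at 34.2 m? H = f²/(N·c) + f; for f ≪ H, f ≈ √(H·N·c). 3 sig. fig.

From H = f²/(N·c) + f, with f ≪ H: f ≈ √(H·N·c) = √(34200 × 5 × 0.033) = √5643.0 ≈ 75.12 mm.
Exact: f² + N·c·f − N·c·H = 0 ⇒ f = (−N·c + √((N·c)² + 4·N·c·H))/2 = (−0.165 + √22572)/2 ≈ 75.037 mm ≈ 75.0 mm.

75.0 mm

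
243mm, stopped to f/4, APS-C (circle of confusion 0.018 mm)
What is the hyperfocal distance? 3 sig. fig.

820 m

Hyperfocal distance H = f²/(N·c) + f = 243²/(4 × 0.018) + 243 = 59049/0.072 + 243 ≈ 820368.0 mm ≈ 820 m.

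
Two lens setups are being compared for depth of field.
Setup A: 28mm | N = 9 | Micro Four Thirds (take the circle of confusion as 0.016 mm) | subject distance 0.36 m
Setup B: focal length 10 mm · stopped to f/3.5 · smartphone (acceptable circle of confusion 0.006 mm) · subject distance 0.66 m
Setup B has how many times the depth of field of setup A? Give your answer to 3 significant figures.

4.17

Setup A: H = 28²/(9×0.016) + 28 ≈ 5472.4 mm; DoF = Df − Dn = 383.378 − 339.309 ≈ 44.069 mm.
Setup B: H = 10²/(3.5×0.006) + 10 ≈ 4771.9 mm; DoF = Df − Dn = 764.33 − 580.73 ≈ 183.60 mm.
Ratio = 183.60 / 44.069 ≈ 4.17.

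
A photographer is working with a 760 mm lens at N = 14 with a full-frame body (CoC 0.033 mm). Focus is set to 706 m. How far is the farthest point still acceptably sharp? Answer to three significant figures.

1620 m

Hyperfocal distance H = f²/(N·c) + f = 760²/(14 × 0.033) + 760 = 577600/0.462 + 760 ≈ 1250976.5 mm ≈ 1251 m.
Far limit Df = s·(H − f)/(H − s) = 706000 × (1250976.5 − 760) / (1250976.5 − 706000) = 706000 × 1250216.5 / 544976.5 ≈ 1619616 mm ≈ 1620 m.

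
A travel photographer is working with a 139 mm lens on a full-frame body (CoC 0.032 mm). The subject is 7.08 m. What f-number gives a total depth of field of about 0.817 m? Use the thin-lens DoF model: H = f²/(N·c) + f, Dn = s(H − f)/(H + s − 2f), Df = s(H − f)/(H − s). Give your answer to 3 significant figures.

Write h = H − f = f²/(N·c). The thin-lens limits are Dn = s·h/(h + (s−f)) and Df = s·h/(h − (s−f)), so DoF = Df − Dn = 2·s·(s−f)·h / (h² − (s−f)²).
That is a quadratic in h: DoF·h² − 2·s·(s−f)·h − DoF·(s−f)² = 0 ⇒ h = (s−f)·(s + √(s² + DoF²)) / DoF = 6941 × (7080 + √(7080² + 817²)) / 817 = 6941 × (7080 + 7126.98) / 817 ≈ 120698 mm.
Then N = f²/(c·h) = 139² / (0.032 × 120698) = 19321 / 3862.4 ≈ 5.

f/5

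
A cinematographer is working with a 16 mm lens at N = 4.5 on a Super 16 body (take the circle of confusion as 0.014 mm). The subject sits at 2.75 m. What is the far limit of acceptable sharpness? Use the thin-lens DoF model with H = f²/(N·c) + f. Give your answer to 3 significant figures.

8.41 m

Hyperfocal distance H = f²/(N·c) + f = 16²/(4.5 × 0.014) + 16 = 256/0.063 + 16 ≈ 4079.5 mm ≈ 4.079 m.
Far limit Df = s·(H − f)/(H − s) = 2750 × (4079.5 − 16) / (4079.5 − 2750) = 2750 × 4063.5 / 1329.5 ≈ 8405.2 mm ≈ 8.41 m.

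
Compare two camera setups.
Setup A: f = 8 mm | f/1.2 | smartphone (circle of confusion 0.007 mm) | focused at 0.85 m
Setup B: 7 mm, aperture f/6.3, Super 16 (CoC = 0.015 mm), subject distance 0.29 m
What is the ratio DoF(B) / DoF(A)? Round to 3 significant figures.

Setup A: H = 8²/(1.2×0.007) + 8 ≈ 7627.0 mm; DoF = Df − Dn = 955.61 − 765.41 ≈ 190.20 mm.
Setup B: H = 7²/(6.3×0.015) + 7 ≈ 525.5 mm; DoF = Df − Dn = 638.47 − 187.61 ≈ 450.86 mm.
Ratio = 450.86 / 190.20 ≈ 2.37.

2.37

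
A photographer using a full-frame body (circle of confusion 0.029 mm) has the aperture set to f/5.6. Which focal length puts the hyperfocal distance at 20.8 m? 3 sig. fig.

58.0 mm

From H = f²/(N·c) + f, with f ≪ H: f ≈ √(H·N·c) = √(20800 × 5.6 × 0.029) = √3377.9 ≈ 58.12 mm.
Exact: f² + N·c·f − N·c·H = 0 ⇒ f = (−N·c + √((N·c)² + 4·N·c·H))/2 = (−0.1624 + √13512)/2 ≈ 58.039 mm ≈ 58.0 mm.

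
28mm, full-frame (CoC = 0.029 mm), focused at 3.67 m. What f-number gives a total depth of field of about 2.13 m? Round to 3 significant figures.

Write h = H − f = f²/(N·c). The thin-lens limits are Dn = s·h/(h + (s−f)) and Df = s·h/(h − (s−f)), so DoF = Df − Dn = 2·s·(s−f)·h / (h² − (s−f)²).
That is a quadratic in h: DoF·h² − 2·s·(s−f)·h − DoF·(s−f)² = 0 ⇒ h = (s−f)·(s + √(s² + DoF²)) / DoF = 3642 × (3670 + √(3670² + 2130²)) / 2130 = 3642 × (3670 + 4243.32) / 2130 ≈ 13531 mm.
Then N = f²/(c·h) = 28² / (0.029 × 13531) = 784 / 392.39 ≈ 2.00.

f/2.00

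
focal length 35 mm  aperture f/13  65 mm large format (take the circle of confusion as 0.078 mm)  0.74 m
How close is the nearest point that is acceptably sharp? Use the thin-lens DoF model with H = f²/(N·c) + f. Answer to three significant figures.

Hyperfocal distance H = f²/(N·c) + f = 35²/(13 × 0.078) + 35 = 1225/1.014 + 35 ≈ 1243.1 mm ≈ 1.243 m.
Near limit Dn = s·(H − f)/(H + s − 2f) = 740 × (1243.1 − 35) / (1243.1 + 740 − 2 × 35) = 740 × 1208.1 / 1913.1 ≈ 467.30 mm.

467 mm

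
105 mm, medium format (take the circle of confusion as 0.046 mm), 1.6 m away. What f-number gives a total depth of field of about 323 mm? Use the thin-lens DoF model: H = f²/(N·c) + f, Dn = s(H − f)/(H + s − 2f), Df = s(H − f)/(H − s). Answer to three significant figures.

Write h = H − f = f²/(N·c). The thin-lens limits are Dn = s·h/(h + (s−f)) and Df = s·h/(h − (s−f)), so DoF = Df − Dn = 2·s·(s−f)·h / (h² − (s−f)²).
That is a quadratic in h: DoF·h² − 2·s·(s−f)·h − DoF·(s−f)² = 0 ⇒ h = (s−f)·(s + √(s² + DoF²)) / DoF = 1495 × (1600 + √(1600² + 323²)) / 323 = 1495 × (1600 + 1632.28) / 323 ≈ 14961 mm.
Then N = f²/(c·h) = 105² / (0.046 × 14961) = 11025 / 688.18 ≈ 16.

f/16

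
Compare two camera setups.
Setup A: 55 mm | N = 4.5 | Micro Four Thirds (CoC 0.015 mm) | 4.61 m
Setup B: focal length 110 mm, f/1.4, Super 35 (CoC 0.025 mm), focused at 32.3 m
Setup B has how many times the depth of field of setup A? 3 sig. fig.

6.41

Setup A: H = 55²/(4.5×0.015) + 55 ≈ 44869.8 mm; DoF = Df − Dn = 5131.58 − 4184.67 ≈ 946.91 mm.
Setup B: H = 110²/(1.4×0.025) + 110 ≈ 345824.3 mm; DoF = Df − Dn = 35616.3 − 29548.7 ≈ 6067.6 mm.
Ratio = 6067.6 / 946.91 ≈ 6.41.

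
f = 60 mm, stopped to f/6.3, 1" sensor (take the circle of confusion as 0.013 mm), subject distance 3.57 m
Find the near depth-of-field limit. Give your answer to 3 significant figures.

3.31 m

Hyperfocal distance H = f²/(N·c) + f = 60²/(6.3 × 0.013) + 60 = 3600/0.0819 + 60 ≈ 44016.0 mm ≈ 44.02 m.
Near limit Dn = s·(H − f)/(H + s − 2f) = 3570 × (44016.0 − 60) / (44016.0 + 3570 − 2 × 60) = 3570 × 43956.0 / 47466.0 ≈ 3306.0 mm ≈ 3.31 m.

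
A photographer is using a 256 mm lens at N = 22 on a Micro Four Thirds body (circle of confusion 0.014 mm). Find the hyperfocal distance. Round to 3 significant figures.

213 m

Hyperfocal distance H = f²/(N·c) + f = 256²/(22 × 0.014) + 256 = 65536/0.308 + 256 ≈ 213035.2 mm ≈ 213 m.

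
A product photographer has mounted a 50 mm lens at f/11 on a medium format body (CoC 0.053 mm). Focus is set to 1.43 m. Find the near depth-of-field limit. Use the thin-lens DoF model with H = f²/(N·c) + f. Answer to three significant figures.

1.08 m

Hyperfocal distance H = f²/(N·c) + f = 50²/(11 × 0.053) + 50 = 2500/0.583 + 50 ≈ 4338.2 mm ≈ 4.338 m.
Near limit Dn = s·(H − f)/(H + s − 2f) = 1430 × (4338.2 − 50) / (4338.2 + 1430 − 2 × 50) = 1430 × 4288.2 / 5668.2 ≈ 1081.8 mm ≈ 1.08 m.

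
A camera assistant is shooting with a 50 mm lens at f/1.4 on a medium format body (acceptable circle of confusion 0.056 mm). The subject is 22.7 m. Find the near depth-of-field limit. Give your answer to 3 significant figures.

Hyperfocal distance H = f²/(N·c) + f = 50²/(1.4 × 0.056) + 50 = 2500/0.0784 + 50 ≈ 31937.8 mm ≈ 31.94 m.
Near limit Dn = s·(H − f)/(H + s − 2f) = 22700 × (31937.8 − 50) / (31937.8 + 22700 − 2 × 50) = 22700 × 31887.8 / 54537.8 ≈ 13272 mm ≈ 13.3 m.

13.3 m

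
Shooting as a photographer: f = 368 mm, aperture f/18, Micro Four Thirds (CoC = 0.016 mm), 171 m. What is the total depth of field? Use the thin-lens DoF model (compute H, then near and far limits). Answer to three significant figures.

Hyperfocal distance H = f²/(N·c) + f = 368²/(18 × 0.016) + 368 = 135424/0.288 + 368 ≈ 470590.2 mm ≈ 470.6 m.
Near limit Dn = s·(H − f)/(H + s − 2f) = 171000 × (470590.2 − 368) / (470590.2 + 171000 − 2 × 368) = 171000 × 470222.2 / 640854.2 ≈ 125470 mm.
Far limit Df = s·(H − f)/(H − s) = 171000 × (470590.2 − 368) / (470590.2 − 171000) = 171000 × 470222.2 / 299590.2 ≈ 268393 mm.
Depth of field = Df − Dn = 268393 − 125470 ≈ 142923 mm ≈ 143 m.

143 m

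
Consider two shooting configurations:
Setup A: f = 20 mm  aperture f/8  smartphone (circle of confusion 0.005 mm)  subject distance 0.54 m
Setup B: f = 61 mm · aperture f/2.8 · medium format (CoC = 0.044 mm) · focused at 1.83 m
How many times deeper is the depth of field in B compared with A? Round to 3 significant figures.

3.82

Setup A: H = 20²/(8×0.005) + 20 ≈ 10020.0 mm; DoF = Df − Dn = 569.620 − 513.308 ≈ 56.312 mm.
Setup B: H = 61²/(2.8×0.044) + 61 ≈ 30263.9 mm; DoF = Df − Dn = 1943.85 − 1728.75 ≈ 215.10 mm.
Ratio = 215.10 / 56.312 ≈ 3.82.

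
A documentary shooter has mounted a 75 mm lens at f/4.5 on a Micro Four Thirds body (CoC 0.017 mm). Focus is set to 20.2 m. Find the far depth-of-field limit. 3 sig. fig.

Hyperfocal distance H = f²/(N·c) + f = 75²/(4.5 × 0.017) + 75 = 5625/0.0765 + 75 ≈ 73604.4 mm ≈ 73.60 m.
Far limit Df = s·(H − f)/(H − s) = 20200 × (73604.4 − 75) / (73604.4 − 20200) = 20200 × 73529.4 / 53404.4 ≈ 27812 mm ≈ 27.8 m.

27.8 m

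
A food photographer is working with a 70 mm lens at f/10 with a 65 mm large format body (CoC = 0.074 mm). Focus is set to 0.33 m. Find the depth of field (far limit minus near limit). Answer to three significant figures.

26.0 mm

Hyperfocal distance H = f²/(N·c) + f = 70²/(10 × 0.074) + 70 = 4900/0.74 + 70 ≈ 6691.6 mm ≈ 6.692 m.
Near limit Dn = s·(H − f)/(H + s − 2f) = 330 × (6691.6 − 70) / (6691.6 + 330 − 2 × 70) = 330 × 6621.6 / 6881.6 ≈ 317.532 mm.
Far limit Df = s·(H − f)/(H − s) = 330 × (6691.6 − 70) / (6691.6 − 330) = 330 × 6621.6 / 6361.6 ≈ 343.487 mm.
Depth of field = Df − Dn = 343.487 − 317.532 ≈ 25.955 mm.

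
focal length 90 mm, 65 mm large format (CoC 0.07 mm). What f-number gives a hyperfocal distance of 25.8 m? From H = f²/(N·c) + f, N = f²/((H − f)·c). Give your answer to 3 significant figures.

Rearrange H = f²/(N·c) + f for N: N = f² / ((H − f)·c).
N = 90² / ((25800 − 90) × 0.07) = 8100 / 1800 ≈ 4.50.

f/4.50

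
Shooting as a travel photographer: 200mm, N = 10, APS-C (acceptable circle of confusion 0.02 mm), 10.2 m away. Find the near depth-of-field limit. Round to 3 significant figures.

Hyperfocal distance H = f²/(N·c) + f = 200²/(10 × 0.02) + 200 = 40000/0.2 + 200 ≈ 200200.0 mm ≈ 200.2 m.
Near limit Dn = s·(H − f)/(H + s − 2f) = 10200 × (200200.0 − 200) / (200200.0 + 10200 − 2 × 200) = 10200 × 200000.0 / 210000.0 ≈ 9714.3 mm ≈ 9.71 m.

9.71 m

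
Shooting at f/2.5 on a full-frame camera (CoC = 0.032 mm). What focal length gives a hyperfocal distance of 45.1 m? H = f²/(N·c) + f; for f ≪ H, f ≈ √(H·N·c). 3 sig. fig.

From H = f²/(N·c) + f, with f ≪ H: f ≈ √(H·N·c) = √(45100 × 2.5 × 0.032) = √3608.0 ≈ 60.07 mm.
Exact: f² + N·c·f − N·c·H = 0 ⇒ f = (−N·c + √((N·c)² + 4·N·c·H))/2 = (−0.08 + √14432)/2 ≈ 60.027 mm ≈ 60.0 mm.

60.0 mm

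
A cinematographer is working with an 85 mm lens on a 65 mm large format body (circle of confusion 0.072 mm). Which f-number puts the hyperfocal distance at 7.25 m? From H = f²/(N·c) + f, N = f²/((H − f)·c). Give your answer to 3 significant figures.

f/14

Rearrange H = f²/(N·c) + f for N: N = f² / ((H − f)·c).
N = 85² / ((7250 − 85) × 0.072) = 7225 / 515.9 ≈ 14.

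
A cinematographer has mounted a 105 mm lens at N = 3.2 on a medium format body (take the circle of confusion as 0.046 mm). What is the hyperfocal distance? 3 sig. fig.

75.0 m

Hyperfocal distance H = f²/(N·c) + f = 105²/(3.2 × 0.046) + 105 = 11025/0.1472 + 105 ≈ 75003.1 mm ≈ 75.0 m.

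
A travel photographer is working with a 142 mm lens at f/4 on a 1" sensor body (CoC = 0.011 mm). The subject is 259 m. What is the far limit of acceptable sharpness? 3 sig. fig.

Hyperfocal distance H = f²/(N·c) + f = 142²/(4 × 0.011) + 142 = 20164/0.044 + 142 ≈ 458414.7 mm ≈ 458.4 m.
Far limit Df = s·(H − f)/(H − s) = 259000 × (458414.7 − 142) / (458414.7 − 259000) = 259000 × 458272.7 / 199414.7 ≈ 595205 mm ≈ 595 m.

595 m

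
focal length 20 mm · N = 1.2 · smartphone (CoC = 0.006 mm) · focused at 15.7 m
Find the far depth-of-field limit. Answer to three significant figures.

Hyperfocal distance H = f²/(N·c) + f = 20²/(1.2 × 0.006) + 20 = 400/0.0072 + 20 ≈ 55575.6 mm ≈ 55.58 m.
Far limit Df = s·(H − f)/(H − s) = 15700 × (55575.6 − 20) / (55575.6 − 15700) = 15700 × 55555.6 / 39875.6 ≈ 21874 mm ≈ 21.9 m.

21.9 m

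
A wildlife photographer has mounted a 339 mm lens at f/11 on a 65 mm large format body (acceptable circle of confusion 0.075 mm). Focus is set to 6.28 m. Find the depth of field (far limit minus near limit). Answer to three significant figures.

0.537 m

Hyperfocal distance H = f²/(N·c) + f = 339²/(11 × 0.075) + 339 = 114921/0.825 + 339 ≈ 139637.2 mm ≈ 139.6 m.
Near limit Dn = s·(H − f)/(H + s − 2f) = 6280 × (139637.2 − 339) / (139637.2 + 6280 − 2 × 339) = 6280 × 139298.2 / 145239.2 ≈ 6023.12 mm.
Far limit Df = s·(H − f)/(H − s) = 6280 × (139637.2 − 339) / (139637.2 − 6280) = 6280 × 139298.2 / 133357.2 ≈ 6559.77 mm.
Depth of field = Df − Dn = 6559.77 − 6023.12 ≈ 536.65 mm ≈ 0.537 m.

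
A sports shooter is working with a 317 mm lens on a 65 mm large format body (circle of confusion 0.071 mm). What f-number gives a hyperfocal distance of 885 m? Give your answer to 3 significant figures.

Rearrange H = f²/(N·c) + f for N: N = f² / ((H − f)·c).
N = 317² / ((885000 − 317) × 0.071) = 100489 / 62812 ≈ 1.60.

f/1.60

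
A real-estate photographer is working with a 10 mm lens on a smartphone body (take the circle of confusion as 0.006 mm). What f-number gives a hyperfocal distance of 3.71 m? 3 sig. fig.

Rearrange H = f²/(N·c) + f for N: N = f² / ((H − f)·c).
N = 10² / ((3710 − 10) × 0.006) = 100 / 22.20 ≈ 4.50.

f/4.50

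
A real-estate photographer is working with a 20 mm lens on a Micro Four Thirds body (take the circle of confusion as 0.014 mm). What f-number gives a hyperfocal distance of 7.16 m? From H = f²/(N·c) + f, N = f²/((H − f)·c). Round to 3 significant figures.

f/4

Rearrange H = f²/(N·c) + f for N: N = f² / ((H − f)·c).
N = 20² / ((7160 − 20) × 0.014) = 400 / 99.96 ≈ 4.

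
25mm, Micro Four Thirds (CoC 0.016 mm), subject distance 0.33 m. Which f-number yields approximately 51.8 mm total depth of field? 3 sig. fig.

f/9.99

Write h = H − f = f²/(N·c). The thin-lens limits are Dn = s·h/(h + (s−f)) and Df = s·h/(h − (s−f)), so DoF = Df − Dn = 2·s·(s−f)·h / (h² − (s−f)²).
That is a quadratic in h: DoF·h² − 2·s·(s−f)·h − DoF·(s−f)² = 0 ⇒ h = (s−f)·(s + √(s² + DoF²)) / DoF = 305 × (330 + √(330² + 51.8²)) / 51.8 = 305 × (330 + 334.041) / 51.8 ≈ 3909.9 mm.
Then N = f²/(c·h) = 25² / (0.016 × 3909.9) = 625 / 62.558 ≈ 9.99.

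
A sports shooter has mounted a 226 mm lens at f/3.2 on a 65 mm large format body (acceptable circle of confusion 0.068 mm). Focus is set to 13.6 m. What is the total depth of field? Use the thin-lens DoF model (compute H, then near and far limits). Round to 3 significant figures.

Hyperfocal distance H = f²/(N·c) + f = 226²/(3.2 × 0.068) + 226 = 51076/0.2176 + 226 ≈ 234950.3 mm ≈ 235.0 m.
Near limit Dn = s·(H − f)/(H + s − 2f) = 13600 × (234950.3 − 226) / (234950.3 + 13600 − 2 × 226) = 13600 × 234724.3 / 248098.3 ≈ 12866.9 mm.
Far limit Df = s·(H − f)/(H − s) = 13600 × (234950.3 − 226) / (234950.3 − 13600) = 13600 × 234724.3 / 221350.3 ≈ 14421.7 mm.
Depth of field = Df − Dn = 14421.7 − 12866.9 ≈ 1554.8 mm ≈ 1.55 m.

1.55 m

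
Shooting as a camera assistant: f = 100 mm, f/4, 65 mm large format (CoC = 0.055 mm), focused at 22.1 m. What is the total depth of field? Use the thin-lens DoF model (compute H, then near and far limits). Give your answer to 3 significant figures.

27.9 m

Hyperfocal distance H = f²/(N·c) + f = 100²/(4 × 0.055) + 100 = 10000/0.22 + 100 ≈ 45554.5 mm ≈ 45.55 m.
Near limit Dn = s·(H − f)/(H + s − 2f) = 22100 × (45554.5 − 100) / (45554.5 + 22100 − 2 × 100) = 22100 × 45454.5 / 67454.5 ≈ 14892 mm.
Far limit Df = s·(H − f)/(H − s) = 22100 × (45554.5 − 100) / (45554.5 − 22100) = 22100 × 45454.5 / 23454.5 ≈ 42829 mm.
Depth of field = Df − Dn = 42829 − 14892 ≈ 27937 mm ≈ 27.9 m.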